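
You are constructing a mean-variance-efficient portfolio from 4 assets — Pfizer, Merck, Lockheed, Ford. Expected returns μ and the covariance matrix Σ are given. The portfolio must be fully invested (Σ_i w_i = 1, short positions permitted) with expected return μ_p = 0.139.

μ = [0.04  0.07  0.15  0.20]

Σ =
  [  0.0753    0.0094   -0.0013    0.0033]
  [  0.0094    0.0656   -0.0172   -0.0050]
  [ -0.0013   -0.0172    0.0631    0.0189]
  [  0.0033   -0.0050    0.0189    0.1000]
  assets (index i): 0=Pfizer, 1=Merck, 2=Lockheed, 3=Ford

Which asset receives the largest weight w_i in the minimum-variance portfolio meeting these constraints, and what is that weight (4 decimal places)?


u=Σ⁻¹μ = [0.2793  1.7749  2.3785  1.6300]
v=Σ⁻¹𝟙 = [10.9031  19.2558  19.2343  6.9677]
a=μᵀu=0.818193  b=𝟙ᵀu=6.062714  c=𝟙ᵀv=56.360915  D=ac−b²=9.357587
λ₁=(c·0.139−b)/D = (56.360915·0.139−6.062714)/9.357587 = 0.189307
λ₂=(a−b·0.139)/D = (0.818193−6.062714·0.139)/9.357587 = -0.002621
w* = 0.189307·u + -0.002621·v:
  w_0 = 0.189307·0.2793 + -0.002621·10.9031 = 0.0243  (Pfizer)
  w_1 = 0.189307·1.7749 + -0.002621·19.2558 = 0.2855  (Merck)
  w_2 = 0.189307·2.3785 + -0.002621·19.2343 = 0.3999  (Lockheed)
  w_3 = 0.189307·1.6300 + -0.002621·6.9677 = 0.2903  (Ford)
Σw_i=1.0000  μᵀw=0.1390
σ²=wᵀΣw=λ₁·μ_p+λ₂ = 0.189307·0.139 + -0.002621 = 0.023693 ≈ 0.0237

Lockheed (0.3999)


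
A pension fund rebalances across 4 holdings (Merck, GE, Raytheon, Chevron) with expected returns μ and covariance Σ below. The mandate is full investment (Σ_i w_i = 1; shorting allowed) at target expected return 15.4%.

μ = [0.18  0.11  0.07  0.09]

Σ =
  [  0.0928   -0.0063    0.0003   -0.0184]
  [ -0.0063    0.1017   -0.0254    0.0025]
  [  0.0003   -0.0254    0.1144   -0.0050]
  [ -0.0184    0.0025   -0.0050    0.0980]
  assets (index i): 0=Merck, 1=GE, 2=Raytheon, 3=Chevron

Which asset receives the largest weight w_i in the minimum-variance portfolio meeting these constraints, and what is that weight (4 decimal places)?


p=Σ⁻¹μ = [2.3046  1.4367  0.9845  1.3646]
q=Σ⁻¹𝟙 = [14.2598  13.4563  12.2669  13.1640]
a=μᵀp=0.764594  b=𝟙ᵀp=6.090408  c=𝟙ᵀq=53.147055  D=ac−b²=3.542836
λ₁=(c·0.154−b)/D = (53.147055·0.154−6.090408)/3.542836 = 0.591119
λ₂=(a−b·0.154)/D = (0.764594−6.090408·0.154)/3.542836 = -0.048924
w* = 0.591119·p + -0.048924·q:
  w_0 = 0.591119·2.3046 + -0.048924·14.2598 = 0.6646  (Merck)
  w_1 = 0.591119·1.4367 + -0.048924·13.4563 = 0.1909  (GE)
  w_2 = 0.591119·0.9845 + -0.048924·12.2669 = -0.0182  (Raytheon)
  w_3 = 0.591119·1.3646 + -0.048924·13.1640 = 0.1626  (Chevron)
Σw_i=1.0000  μᵀw=0.1540
σ²=wᵀΣw=λ₁·μ_p+λ₂ = 0.591119·0.154 + -0.048924 = 0.042109 ≈ 0.0421

Merck (0.6646)


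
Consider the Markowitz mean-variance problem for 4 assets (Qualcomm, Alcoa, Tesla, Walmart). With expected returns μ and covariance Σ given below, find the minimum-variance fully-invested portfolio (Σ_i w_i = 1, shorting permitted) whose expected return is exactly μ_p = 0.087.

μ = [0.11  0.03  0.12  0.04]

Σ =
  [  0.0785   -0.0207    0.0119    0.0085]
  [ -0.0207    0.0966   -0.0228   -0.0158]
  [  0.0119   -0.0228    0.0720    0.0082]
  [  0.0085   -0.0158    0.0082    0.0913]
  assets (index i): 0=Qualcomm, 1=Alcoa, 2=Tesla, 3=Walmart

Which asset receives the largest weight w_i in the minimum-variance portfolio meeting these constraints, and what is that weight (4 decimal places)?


Tesla (0.3632)

p=Σ⁻¹μ = [1.3839  1.0730  1.7391  0.3388]
q=Σ⁻¹𝟙 = [14.0581  19.0906  16.3029  11.4836]
a=μᵀp=0.406666  b=𝟙ᵀp=4.534798  c=𝟙ᵀq=60.935162  D=ac−b²=4.215854
λ₁=(c·0.087−b)/D = (60.935162·0.087−4.534798)/4.215854 = 0.181828
λ₂=(a−b·0.087)/D = (0.406666−4.534798·0.087)/4.215854 = 0.002879
w* = 0.181828·p + 0.002879·q:
  w_0 = 0.181828·1.3839 + 0.002879·14.0581 = 0.2921  (Qualcomm)
  w_1 = 0.181828·1.0730 + 0.002879·19.0906 = 0.2501  (Alcoa)
  w_2 = 0.181828·1.7391 + 0.002879·16.3029 = 0.3632  (Tesla)
  w_3 = 0.181828·0.3388 + 0.002879·11.4836 = 0.0947  (Walmart)
Σw_i=1.0000  μᵀw=0.0870
σ²=wᵀΣw=λ₁·μ_p+λ₂ = 0.181828·0.087 + 0.002879 = 0.018698 ≈ 0.0187


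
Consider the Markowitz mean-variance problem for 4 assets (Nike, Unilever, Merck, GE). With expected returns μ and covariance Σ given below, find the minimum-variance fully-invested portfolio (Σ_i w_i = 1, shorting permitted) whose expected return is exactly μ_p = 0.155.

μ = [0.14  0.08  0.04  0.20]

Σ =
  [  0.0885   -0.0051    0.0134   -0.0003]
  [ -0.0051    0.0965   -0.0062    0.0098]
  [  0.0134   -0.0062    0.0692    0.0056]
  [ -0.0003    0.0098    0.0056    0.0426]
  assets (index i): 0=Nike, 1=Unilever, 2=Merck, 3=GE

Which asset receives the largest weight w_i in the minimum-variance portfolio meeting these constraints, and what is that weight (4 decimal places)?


p=Σ⁻¹μ = [1.6340  0.4422  -0.0722  4.6141]
q=Σ⁻¹𝟙 = [10.1432  9.6447  11.7500  19.7823]
a=μᵀp=1.184064  b=𝟙ᵀp=6.618078  c=𝟙ᵀq=51.320145  D=ac−b²=16.967357
λ₁=(c·0.155−b)/D = (51.320145·0.155−6.618078)/16.967357 = 0.078771
λ₂=(a−b·0.155)/D = (1.184064−6.618078·0.155)/16.967357 = 0.009327
w* = 0.078771·p + 0.009327·q:
  w_0 = 0.078771·1.6340 + 0.009327·10.1432 = 0.2233  (Nike)
  w_1 = 0.078771·0.4422 + 0.009327·9.6447 = 0.1248  (Unilever)
  w_2 = 0.078771·-0.0722 + 0.009327·11.7500 = 0.1039  (Merck)
  w_3 = 0.078771·4.6141 + 0.009327·19.7823 = 0.5480  (GE)
Σw_i=1.0000  μᵀw=0.1550
σ²=wᵀΣw=λ₁·μ_p+λ₂ = 0.078771·0.155 + 0.009327 = 0.021537 ≈ 0.0215

GE (0.5480)


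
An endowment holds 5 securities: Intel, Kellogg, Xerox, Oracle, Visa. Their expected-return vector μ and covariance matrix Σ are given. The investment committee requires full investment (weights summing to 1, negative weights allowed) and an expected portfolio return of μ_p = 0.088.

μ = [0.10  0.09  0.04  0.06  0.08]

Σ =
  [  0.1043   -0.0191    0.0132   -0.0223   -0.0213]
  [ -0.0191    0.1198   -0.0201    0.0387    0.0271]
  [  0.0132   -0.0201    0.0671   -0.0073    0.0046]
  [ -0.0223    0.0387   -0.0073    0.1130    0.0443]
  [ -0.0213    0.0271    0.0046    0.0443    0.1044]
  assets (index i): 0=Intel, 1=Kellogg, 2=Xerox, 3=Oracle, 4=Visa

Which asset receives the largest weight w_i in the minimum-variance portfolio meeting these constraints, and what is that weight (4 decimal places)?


p=Σ⁻¹μ = [1.2274  0.8051  0.5800  0.2738  0.6659]
q=Σ⁻¹𝟙 = [11.9826  9.3648  15.6552  6.6314  6.0887]
a=μᵀp=0.288104  b=𝟙ᵀp=3.552279  c=𝟙ᵀq=49.722672  D=ac−b²=1.706623
λ₁=(c·0.088−b)/D = (49.722672·0.088−3.552279)/1.706623 = 0.482424
λ₂=(a−b·0.088)/D = (0.288104−3.552279·0.088)/1.706623 = -0.014354
w* = 0.482424·p + -0.014354·q:
  w_0 = 0.482424·1.2274 + -0.014354·11.9826 = 0.4201  (Intel)
  w_1 = 0.482424·0.8051 + -0.014354·9.3648 = 0.2540  (Kellogg)
  w_2 = 0.482424·0.5800 + -0.014354·15.6552 = 0.0551  (Xerox)
  w_3 = 0.482424·0.2738 + -0.014354·6.6314 = 0.0369  (Oracle)
  w_4 = 0.482424·0.6659 + -0.014354·6.0887 = 0.2339  (Visa)
Σw_i=1.0000  μᵀw=0.0880
σ²=wᵀΣw=λ₁·μ_p+λ₂ = 0.482424·0.088 + -0.014354 = 0.028100 ≈ 0.0281

Intel (0.4201)


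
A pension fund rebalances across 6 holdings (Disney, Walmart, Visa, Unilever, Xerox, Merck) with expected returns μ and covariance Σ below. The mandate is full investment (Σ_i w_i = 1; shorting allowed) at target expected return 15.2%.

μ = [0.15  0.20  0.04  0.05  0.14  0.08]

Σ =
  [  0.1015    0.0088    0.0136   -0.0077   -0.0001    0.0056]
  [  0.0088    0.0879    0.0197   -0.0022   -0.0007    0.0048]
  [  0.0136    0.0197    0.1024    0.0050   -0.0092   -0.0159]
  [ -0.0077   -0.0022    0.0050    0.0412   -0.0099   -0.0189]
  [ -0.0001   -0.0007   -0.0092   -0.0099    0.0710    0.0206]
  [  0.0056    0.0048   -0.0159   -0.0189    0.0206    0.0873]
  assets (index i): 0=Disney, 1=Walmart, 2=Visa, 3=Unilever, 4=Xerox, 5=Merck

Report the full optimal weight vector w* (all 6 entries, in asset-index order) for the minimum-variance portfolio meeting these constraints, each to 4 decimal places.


u=Σ⁻¹μ = [1.4414  2.1775  -0.0358  2.4467  2.1210  0.7269]
v=Σ⁻¹𝟙 = [9.8160  8.5445  8.9594  36.6996  15.7563  16.2144]
a=μᵀu=1.127696  b=𝟙ᵀu=8.877682  c=𝟙ᵀv=95.990150  D=ac−b²=29.434495
λ₁=(c·0.152−b)/D = (95.990150·0.152−8.877682)/29.434495 = 0.194086
λ₂=(a−b·0.152)/D = (1.127696−8.877682·0.152)/29.434495 = -0.007532
w* = 0.194086·u + -0.007532·v:
  w_0 = 0.194086·1.4414 + -0.007532·9.8160 = 0.2058  (Disney)
  w_1 = 0.194086·2.1775 + -0.007532·8.5445 = 0.3583  (Walmart)
  w_2 = 0.194086·-0.0358 + -0.007532·8.9594 = -0.0744  (Visa)
  w_3 = 0.194086·2.4467 + -0.007532·36.6996 = 0.1984  (Unilever)
  w_4 = 0.194086·2.1210 + -0.007532·15.7563 = 0.2930  (Xerox)
  w_5 = 0.194086·0.7269 + -0.007532·16.2144 = 0.0189  (Merck)
Σw_i=1.0000  μᵀw=0.1520
σ²=wᵀΣw=λ₁·μ_p+λ₂ = 0.194086·0.152 + -0.007532 = 0.021969 ≈ 0.0220

0.2058  0.3583  -0.0744  0.1984  0.2930  0.0189


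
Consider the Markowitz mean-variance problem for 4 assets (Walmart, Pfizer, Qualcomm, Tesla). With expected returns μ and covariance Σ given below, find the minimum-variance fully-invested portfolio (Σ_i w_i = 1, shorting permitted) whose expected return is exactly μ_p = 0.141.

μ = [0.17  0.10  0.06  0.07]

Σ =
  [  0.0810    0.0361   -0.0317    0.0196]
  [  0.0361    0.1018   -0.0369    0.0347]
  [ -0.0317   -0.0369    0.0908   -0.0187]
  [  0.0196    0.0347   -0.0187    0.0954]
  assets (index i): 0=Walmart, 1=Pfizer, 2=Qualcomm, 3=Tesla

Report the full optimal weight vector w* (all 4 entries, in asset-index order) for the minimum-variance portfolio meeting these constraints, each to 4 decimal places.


g=Σ⁻¹μ = [2.4422  0.6696  1.8582  0.3527]
h=Σ⁻¹𝟙 = [14.5181  9.7548  21.7373  8.2122]
a=μᵀg=0.618312  b=𝟙ᵀg=5.322641  c=𝟙ᵀh=54.222311  D=ac−b²=5.195797
λ₁=(c·0.141−b)/D = (54.222311·0.141−5.322641)/5.195797 = 0.447035
λ₂=(a−b·0.141)/D = (0.618312−5.322641·0.141)/5.195797 = -0.025440
w* = 0.447035·g + -0.025440·h:
  w_0 = 0.447035·2.4422 + -0.025440·14.5181 = 0.7224  (Walmart)
  w_1 = 0.447035·0.6696 + -0.025440·9.7548 = 0.0512  (Pfizer)
  w_2 = 0.447035·1.8582 + -0.025440·21.7373 = 0.2777  (Qualcomm)
  w_3 = 0.447035·0.3527 + -0.025440·8.2122 = -0.0513  (Tesla)
Σw_i=1.0000  μᵀw=0.1410
σ²=wᵀΣw=λ₁·μ_p+λ₂ = 0.447035·0.141 + -0.025440 = 0.037592 ≈ 0.0376

0.7224  0.0512  0.2777  -0.0513


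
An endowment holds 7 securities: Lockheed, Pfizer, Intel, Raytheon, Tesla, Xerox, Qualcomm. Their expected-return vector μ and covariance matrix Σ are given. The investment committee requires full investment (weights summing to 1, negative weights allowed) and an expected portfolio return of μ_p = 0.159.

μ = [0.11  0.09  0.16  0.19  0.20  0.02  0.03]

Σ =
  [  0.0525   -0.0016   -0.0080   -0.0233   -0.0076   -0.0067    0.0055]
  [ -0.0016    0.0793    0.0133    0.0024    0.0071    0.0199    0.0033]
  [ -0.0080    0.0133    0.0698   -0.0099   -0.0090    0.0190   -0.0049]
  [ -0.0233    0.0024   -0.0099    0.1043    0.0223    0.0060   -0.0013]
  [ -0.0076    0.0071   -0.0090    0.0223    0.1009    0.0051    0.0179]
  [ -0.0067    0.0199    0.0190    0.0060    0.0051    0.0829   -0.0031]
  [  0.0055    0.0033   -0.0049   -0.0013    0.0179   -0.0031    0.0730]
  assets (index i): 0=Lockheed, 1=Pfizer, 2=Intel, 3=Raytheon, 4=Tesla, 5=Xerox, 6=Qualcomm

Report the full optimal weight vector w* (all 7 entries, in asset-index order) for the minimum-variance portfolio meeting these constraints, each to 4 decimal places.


g=Σ⁻¹μ = [4.0369  0.5515  3.4606  2.6409  2.0365  -0.6807  -0.1671]
h=Σ⁻¹𝟙 = [30.0396  6.6260  18.4927  16.0156  7.4621  7.4603  11.1494]
a=μᵀg=1.937825  b=𝟙ᵀg=11.878593  c=𝟙ᵀh=97.245690  D=ac−b²=47.344194
λ₁=(c·0.159−b)/D = (97.245690·0.159−11.878593)/47.344194 = 0.075690
λ₂=(a−b·0.159)/D = (1.937825−11.878593·0.159)/47.344194 = 0.001038
w* = 0.075690·g + 0.001038·h:
  w_0 = 0.075690·4.0369 + 0.001038·30.0396 = 0.3367  (Lockheed)
  w_1 = 0.075690·0.5515 + 0.001038·6.6260 = 0.0486  (Pfizer)
  w_2 = 0.075690·3.4606 + 0.001038·18.4927 = 0.2811  (Intel)
  w_3 = 0.075690·2.6409 + 0.001038·16.0156 = 0.2165  (Raytheon)
  w_4 = 0.075690·2.0365 + 0.001038·7.4621 = 0.1619  (Tesla)
  w_5 = 0.075690·-0.6807 + 0.001038·7.4603 = -0.0438  (Xerox)
  w_6 = 0.075690·-0.1671 + 0.001038·11.1494 = -0.0011  (Qualcomm)
Σw_i=1.0000  μᵀw=0.1590
σ²=wᵀΣw=λ₁·μ_p+λ₂ = 0.075690·0.159 + 0.001038 = 0.013072 ≈ 0.0131

0.3367  0.0486  0.2811  0.2165  0.1619  -0.0438  -0.0011


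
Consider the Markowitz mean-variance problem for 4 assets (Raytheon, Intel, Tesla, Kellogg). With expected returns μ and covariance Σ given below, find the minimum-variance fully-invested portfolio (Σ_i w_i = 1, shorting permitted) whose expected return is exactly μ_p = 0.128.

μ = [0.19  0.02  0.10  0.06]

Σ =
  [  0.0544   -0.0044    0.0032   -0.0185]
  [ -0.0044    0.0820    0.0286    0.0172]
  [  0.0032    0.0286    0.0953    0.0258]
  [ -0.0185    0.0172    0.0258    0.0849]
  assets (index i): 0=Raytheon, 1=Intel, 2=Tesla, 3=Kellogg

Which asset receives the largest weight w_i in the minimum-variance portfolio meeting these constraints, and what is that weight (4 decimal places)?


u=Σ⁻¹μ = [3.9357  -0.0299  0.5459  1.4045]
v=Σ⁻¹𝟙 = [23.7703  9.4496  3.0362  14.1211]
a=μᵀu=0.886054  b=𝟙ᵀu=5.856233  c=𝟙ᵀv=50.377236  D=ac−b²=10.341483
λ₁=(c·0.128−b)/D = (50.377236·0.128−5.856233)/10.341483 = 0.057250
λ₂=(a−b·0.128)/D = (0.886054−5.856233·0.128)/10.341483 = 0.013195
w* = 0.057250·u + 0.013195·v:
  w_0 = 0.057250·3.9357 + 0.013195·23.7703 = 0.5390  (Raytheon)
  w_1 = 0.057250·-0.0299 + 0.013195·9.4496 = 0.1230  (Intel)
  w_2 = 0.057250·0.5459 + 0.013195·3.0362 = 0.0713  (Tesla)
  w_3 = 0.057250·1.4045 + 0.013195·14.1211 = 0.2667  (Kellogg)
Σw_i=1.0000  μᵀw=0.1280
σ²=wᵀΣw=λ₁·μ_p+λ₂ = 0.057250·0.128 + 0.013195 = 0.020523 ≈ 0.0205

Raytheon (0.5390)


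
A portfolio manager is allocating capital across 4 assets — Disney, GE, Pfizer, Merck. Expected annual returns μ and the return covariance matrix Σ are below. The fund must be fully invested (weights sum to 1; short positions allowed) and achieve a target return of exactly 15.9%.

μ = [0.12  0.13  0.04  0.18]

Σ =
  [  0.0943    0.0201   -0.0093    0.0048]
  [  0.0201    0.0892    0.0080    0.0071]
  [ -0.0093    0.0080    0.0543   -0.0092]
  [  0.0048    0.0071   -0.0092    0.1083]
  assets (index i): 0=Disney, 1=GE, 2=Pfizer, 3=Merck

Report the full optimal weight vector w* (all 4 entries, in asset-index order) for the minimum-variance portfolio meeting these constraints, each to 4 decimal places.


x=Σ⁻¹μ = [1.0824  0.9885  1.0540  1.6388]
y=Σ⁻¹𝟙 = [10.8780  6.0590  21.1058  10.1472]
a=μᵀx=0.595540  b=𝟙ᵀx=4.763752  c=𝟙ᵀy=48.189984  D=ac−b²=6.005747
λ₁=(c·0.159−b)/D = (48.189984·0.159−4.763752)/6.005747 = 0.482614
λ₂=(a−b·0.159)/D = (0.595540−4.763752·0.159)/6.005747 = -0.026957
w* = 0.482614·x + -0.026957·y:
  w_0 = 0.482614·1.0824 + -0.026957·10.8780 = 0.2291  (Disney)
  w_1 = 0.482614·0.9885 + -0.026957·6.0590 = 0.3137  (GE)
  w_2 = 0.482614·1.0540 + -0.026957·21.1058 = -0.0602  (Pfizer)
  w_3 = 0.482614·1.6388 + -0.026957·10.1472 = 0.5174  (Merck)
Σw_i=1.0000  μᵀw=0.1590
σ²=wᵀΣw=λ₁·μ_p+λ₂ = 0.482614·0.159 + -0.026957 = 0.049779 ≈ 0.0498

0.2291  0.3137  -0.0602  0.5174


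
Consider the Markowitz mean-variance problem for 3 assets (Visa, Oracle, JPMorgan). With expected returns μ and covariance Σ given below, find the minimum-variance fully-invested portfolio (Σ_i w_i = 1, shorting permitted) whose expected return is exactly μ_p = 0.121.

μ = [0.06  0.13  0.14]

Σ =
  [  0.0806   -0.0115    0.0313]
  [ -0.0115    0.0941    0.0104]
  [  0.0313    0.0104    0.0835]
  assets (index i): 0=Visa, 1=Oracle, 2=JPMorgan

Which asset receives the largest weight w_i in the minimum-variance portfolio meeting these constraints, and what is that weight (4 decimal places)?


x=Σ⁻¹μ = [0.3951  1.2785  1.3693]
y=Σ⁻¹𝟙 = [11.6179  11.3609  6.2061]
a=μᵀx=0.381608  b=𝟙ᵀx=3.042842  c=𝟙ᵀy=29.184862  D=ac−b²=1.878291
λ₁=(c·0.121−b)/D = (29.184862·0.121−3.042842)/1.878291 = 0.260091
λ₂=(a−b·0.121)/D = (0.381608−3.042842·0.121)/1.878291 = 0.007147
w* = 0.260091·x + 0.007147·y:
  w_0 = 0.260091·0.3951 + 0.007147·11.6179 = 0.1858  (Visa)
  w_1 = 0.260091·1.2785 + 0.007147·11.3609 = 0.4137  (Oracle)
  w_2 = 0.260091·1.3693 + 0.007147·6.2061 = 0.4005  (JPMorgan)
Σw_i=1.0000  μᵀw=0.1210
σ²=wᵀΣw=λ₁·μ_p+λ₂ = 0.260091·0.121 + 0.007147 = 0.038618 ≈ 0.0386

Oracle (0.4137)


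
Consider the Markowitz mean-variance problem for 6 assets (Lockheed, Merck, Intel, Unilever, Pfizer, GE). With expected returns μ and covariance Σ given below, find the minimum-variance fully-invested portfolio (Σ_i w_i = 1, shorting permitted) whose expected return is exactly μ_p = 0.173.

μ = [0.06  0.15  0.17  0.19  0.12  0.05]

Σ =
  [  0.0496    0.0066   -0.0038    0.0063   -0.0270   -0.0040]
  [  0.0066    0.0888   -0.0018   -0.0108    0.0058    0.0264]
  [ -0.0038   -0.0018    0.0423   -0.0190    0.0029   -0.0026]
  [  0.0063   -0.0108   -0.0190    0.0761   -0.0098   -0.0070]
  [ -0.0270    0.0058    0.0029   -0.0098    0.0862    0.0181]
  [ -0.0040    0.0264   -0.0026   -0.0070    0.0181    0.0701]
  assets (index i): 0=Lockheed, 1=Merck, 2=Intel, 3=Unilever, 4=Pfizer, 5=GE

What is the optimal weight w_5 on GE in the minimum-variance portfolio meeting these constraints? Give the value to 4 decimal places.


-0.0599

x=Σ⁻¹μ = [2.0371  2.0056  6.1465  4.4421  2.1537  0.1897]
y=Σ⁻¹𝟙 = [30.4893  7.9629  37.1597  24.6426  19.6974  11.7593]
a=μᵀx=2.579898  b=𝟙ᵀx=16.974683  c=𝟙ᵀy=131.711190  D=ac−b²=51.661535
λ₁=(c·0.173−b)/D = (131.711190·0.173−16.974683)/51.661535 = 0.112489
λ₂=(a−b·0.173)/D = (2.579898−16.974683·0.173)/51.661535 = -0.006905
w* = 0.112489·x + -0.006905·y:
  w_0 = 0.112489·2.0371 + -0.006905·30.4893 = 0.0186  (Lockheed)
  w_1 = 0.112489·2.0056 + -0.006905·7.9629 = 0.1706  (Merck)
  w_2 = 0.112489·6.1465 + -0.006905·37.1597 = 0.4348  (Intel)
  w_3 = 0.112489·4.4421 + -0.006905·24.6426 = 0.3295  (Unilever)
  w_4 = 0.112489·2.1537 + -0.006905·19.6974 = 0.1063  (Pfizer)
  w_5 = 0.112489·0.1897 + -0.006905·11.7593 = -0.0599  (GE)
Σw_i=1.0000  μᵀw=0.1730
σ²=wᵀΣw=λ₁·μ_p+λ₂ = 0.112489·0.173 + -0.006905 = 0.012556 ≈ 0.0126


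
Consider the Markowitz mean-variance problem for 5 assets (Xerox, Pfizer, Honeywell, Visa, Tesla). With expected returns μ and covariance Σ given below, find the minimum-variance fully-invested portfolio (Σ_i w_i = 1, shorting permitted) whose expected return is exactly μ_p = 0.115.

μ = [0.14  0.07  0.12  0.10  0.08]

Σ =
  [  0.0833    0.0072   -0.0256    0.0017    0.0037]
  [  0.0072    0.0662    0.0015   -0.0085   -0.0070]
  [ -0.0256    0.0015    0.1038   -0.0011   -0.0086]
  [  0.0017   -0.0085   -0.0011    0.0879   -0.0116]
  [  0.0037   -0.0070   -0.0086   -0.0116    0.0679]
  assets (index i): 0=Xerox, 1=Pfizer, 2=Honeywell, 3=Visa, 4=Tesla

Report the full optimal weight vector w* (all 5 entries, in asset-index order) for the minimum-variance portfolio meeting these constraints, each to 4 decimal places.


0.3542  0.0549  0.2753  0.1643  0.1514

g=Σ⁻¹μ = [2.0280  1.1585  1.7926  1.4523  1.6623]
h=Σ⁻¹𝟙 = [13.7716  17.4338  14.6264  15.6583  20.3020]
a=μᵀg=0.858328  b=𝟙ᵀg=8.093557  c=𝟙ᵀh=81.792151  D=ac−b²=4.698791
λ₁=(c·0.115−b)/D = (81.792151·0.115−8.093557)/4.698791 = 0.279336
λ₂=(a−b·0.115)/D = (0.858328−8.093557·0.115)/4.698791 = -0.015415
w* = 0.279336·g + -0.015415·h:
  w_0 = 0.279336·2.0280 + -0.015415·13.7716 = 0.3542  (Xerox)
  w_1 = 0.279336·1.1585 + -0.015415·17.4338 = 0.0549  (Pfizer)
  w_2 = 0.279336·1.7926 + -0.015415·14.6264 = 0.2753  (Honeywell)
  w_3 = 0.279336·1.4523 + -0.015415·15.6583 = 0.1643  (Visa)
  w_4 = 0.279336·1.6623 + -0.015415·20.3020 = 0.1514  (Tesla)
Σw_i=1.0000  μᵀw=0.1150
σ²=wᵀΣw=λ₁·μ_p+λ₂ = 0.279336·0.115 + -0.015415 = 0.016709 ≈ 0.0167


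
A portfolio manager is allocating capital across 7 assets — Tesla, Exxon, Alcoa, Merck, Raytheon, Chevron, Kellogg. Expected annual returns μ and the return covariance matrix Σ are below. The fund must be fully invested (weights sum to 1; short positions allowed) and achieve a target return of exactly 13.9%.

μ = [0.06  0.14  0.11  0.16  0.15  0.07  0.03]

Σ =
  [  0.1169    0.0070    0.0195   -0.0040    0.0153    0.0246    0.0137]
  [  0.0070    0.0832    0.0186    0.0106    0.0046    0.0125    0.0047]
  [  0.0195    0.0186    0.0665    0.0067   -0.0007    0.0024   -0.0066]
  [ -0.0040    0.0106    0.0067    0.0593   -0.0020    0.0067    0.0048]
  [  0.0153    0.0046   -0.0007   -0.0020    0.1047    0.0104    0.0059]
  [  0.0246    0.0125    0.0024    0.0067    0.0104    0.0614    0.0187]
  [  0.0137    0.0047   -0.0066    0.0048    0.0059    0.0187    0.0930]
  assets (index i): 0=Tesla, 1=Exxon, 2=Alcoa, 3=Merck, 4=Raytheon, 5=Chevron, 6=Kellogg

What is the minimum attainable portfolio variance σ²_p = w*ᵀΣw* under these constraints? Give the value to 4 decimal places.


0.0218

u=Σ⁻¹μ = [0.0886  0.9870  1.1177  2.4048  1.3923  0.3442  0.0573]
v=Σ⁻¹𝟙 = [2.9861  5.2495  11.9183  13.4608  7.9445  8.2967  8.0263]
a=μᵀu=0.885889  b=𝟙ᵀu=6.392057  c=𝟙ᵀv=57.882130  D=ac−b²=10.418767
λ₁=(c·0.139−b)/D = (57.882130·0.139−6.392057)/10.418767 = 0.158710
λ₂=(a−b·0.139)/D = (0.885889−6.392057·0.139)/10.418767 = -0.000250
w* = 0.158710·u + -0.000250·v:
  w_0 = 0.158710·0.0886 + -0.000250·2.9861 = 0.0133  (Tesla)
  w_1 = 0.158710·0.9870 + -0.000250·5.2495 = 0.1553  (Exxon)
  w_2 = 0.158710·1.1177 + -0.000250·11.9183 = 0.1744  (Alcoa)
  w_3 = 0.158710·2.4048 + -0.000250·13.4608 = 0.3783  (Merck)
  w_4 = 0.158710·1.3923 + -0.000250·7.9445 = 0.2190  (Raytheon)
  w_5 = 0.158710·0.3442 + -0.000250·8.2967 = 0.0526  (Chevron)
  w_6 = 0.158710·0.0573 + -0.000250·8.0263 = 0.0071  (Kellogg)
Σw_i=1.0000  μᵀw=0.1390
σ²=wᵀΣw=λ₁·μ_p+λ₂ = 0.158710·0.139 + -0.000250 = 0.021810 ≈ 0.0218


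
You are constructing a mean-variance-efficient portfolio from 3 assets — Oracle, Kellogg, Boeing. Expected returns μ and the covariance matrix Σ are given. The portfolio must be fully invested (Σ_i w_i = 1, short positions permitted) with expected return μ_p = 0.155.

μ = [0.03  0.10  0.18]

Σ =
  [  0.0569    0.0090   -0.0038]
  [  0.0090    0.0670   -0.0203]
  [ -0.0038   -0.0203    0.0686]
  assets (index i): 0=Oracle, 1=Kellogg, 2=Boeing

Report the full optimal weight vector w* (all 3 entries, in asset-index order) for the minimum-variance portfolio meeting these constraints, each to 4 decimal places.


-0.0615  0.4278  0.6337

x=Σ⁻¹μ = [0.3625  2.4660  3.3737]
y=Σ⁻¹𝟙 = [15.9515  19.1874  21.1388]
a=μᵀx=0.864750  b=𝟙ᵀx=6.202259  c=𝟙ᵀy=56.277639  D=ac−b²=10.198064
λ₁=(c·0.155−b)/D = (56.277639·0.155−6.202259)/10.198064 = 0.247182
λ₂=(a−b·0.155)/D = (0.864750−6.202259·0.155)/10.198064 = -0.009472
w* = 0.247182·x + -0.009472·y:
  w_0 = 0.247182·0.3625 + -0.009472·15.9515 = -0.0615  (Oracle)
  w_1 = 0.247182·2.4660 + -0.009472·19.1874 = 0.4278  (Kellogg)
  w_2 = 0.247182·3.3737 + -0.009472·21.1388 = 0.6337  (Boeing)
Σw_i=1.0000  μᵀw=0.1550
σ²=wᵀΣw=λ₁·μ_p+λ₂ = 0.247182·0.155 + -0.009472 = 0.028841 ≈ 0.0288


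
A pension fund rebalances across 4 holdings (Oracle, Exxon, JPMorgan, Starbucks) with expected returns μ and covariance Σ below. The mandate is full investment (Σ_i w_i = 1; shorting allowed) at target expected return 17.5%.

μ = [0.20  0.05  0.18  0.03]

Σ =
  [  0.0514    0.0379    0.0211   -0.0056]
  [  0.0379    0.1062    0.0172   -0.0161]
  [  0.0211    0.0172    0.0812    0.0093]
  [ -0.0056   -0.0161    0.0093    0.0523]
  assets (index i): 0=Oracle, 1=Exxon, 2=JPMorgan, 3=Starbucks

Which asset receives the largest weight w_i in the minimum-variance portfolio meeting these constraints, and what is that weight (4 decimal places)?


Oracle (0.6832)

g=Σ⁻¹μ = [4.2910  -1.2074  1.3084  0.4287]
h=Σ⁻¹𝟙 = [15.1337  6.6262  4.4609  21.9875]
a=μᵀg=1.046193  b=𝟙ᵀg=4.820633  c=𝟙ᵀh=48.208260  D=ac−b²=27.196639
λ₁=(c·0.175−b)/D = (48.208260·0.175−4.820633)/27.196639 = 0.132951
λ₂=(a−b·0.175)/D = (1.046193−4.820633·0.175)/27.196639 = 0.007449
w* = 0.132951·g + 0.007449·h:
  w_0 = 0.132951·4.2910 + 0.007449·15.1337 = 0.6832  (Oracle)
  w_1 = 0.132951·-1.2074 + 0.007449·6.6262 = -0.1112  (Exxon)
  w_2 = 0.132951·1.3084 + 0.007449·4.4609 = 0.2072  (JPMorgan)
  w_3 = 0.132951·0.4287 + 0.007449·21.9875 = 0.2208  (Starbucks)
Σw_i=1.0000  μᵀw=0.1750
σ²=wᵀΣw=λ₁·μ_p+λ₂ = 0.132951·0.175 + 0.007449 = 0.030715 ≈ 0.0307


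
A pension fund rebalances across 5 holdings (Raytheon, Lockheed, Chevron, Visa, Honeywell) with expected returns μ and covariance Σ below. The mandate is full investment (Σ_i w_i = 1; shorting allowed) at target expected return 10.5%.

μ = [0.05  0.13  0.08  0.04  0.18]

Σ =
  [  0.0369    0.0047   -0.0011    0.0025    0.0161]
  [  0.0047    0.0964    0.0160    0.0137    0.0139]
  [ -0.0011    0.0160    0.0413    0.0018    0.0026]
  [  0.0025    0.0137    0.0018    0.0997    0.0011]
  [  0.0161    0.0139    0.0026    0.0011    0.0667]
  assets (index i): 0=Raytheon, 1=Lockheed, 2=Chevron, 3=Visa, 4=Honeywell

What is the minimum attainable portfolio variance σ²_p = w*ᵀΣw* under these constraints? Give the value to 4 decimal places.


0.0179

x=Σ⁻¹μ = [0.2322  0.7013  1.5077  0.2449  2.4337]
y=Σ⁻¹𝟙 = [23.4663  3.1374  22.7701  8.5151  7.6464]
a=μᵀx=0.671244  b=𝟙ᵀx=5.119740  c=𝟙ᵀy=65.535321  D=ac−b²=17.778433
λ₁=(c·0.105−b)/D = (65.535321·0.105−5.119740)/17.778433 = 0.099079
λ₂=(a−b·0.105)/D = (0.671244−5.119740·0.105)/17.778433 = 0.007519
w* = 0.099079·x + 0.007519·y:
  w_0 = 0.099079·0.2322 + 0.007519·23.4663 = 0.1994  (Raytheon)
  w_1 = 0.099079·0.7013 + 0.007519·3.1374 = 0.0931  (Lockheed)
  w_2 = 0.099079·1.5077 + 0.007519·22.7701 = 0.3206  (Chevron)
  w_3 = 0.099079·0.2449 + 0.007519·8.5151 = 0.0883  (Visa)
  w_4 = 0.099079·2.4337 + 0.007519·7.6464 = 0.2986  (Honeywell)
Σw_i=1.0000  μᵀw=0.1050
σ²=wᵀΣw=λ₁·μ_p+λ₂ = 0.099079·0.105 + 0.007519 = 0.017922 ≈ 0.0179


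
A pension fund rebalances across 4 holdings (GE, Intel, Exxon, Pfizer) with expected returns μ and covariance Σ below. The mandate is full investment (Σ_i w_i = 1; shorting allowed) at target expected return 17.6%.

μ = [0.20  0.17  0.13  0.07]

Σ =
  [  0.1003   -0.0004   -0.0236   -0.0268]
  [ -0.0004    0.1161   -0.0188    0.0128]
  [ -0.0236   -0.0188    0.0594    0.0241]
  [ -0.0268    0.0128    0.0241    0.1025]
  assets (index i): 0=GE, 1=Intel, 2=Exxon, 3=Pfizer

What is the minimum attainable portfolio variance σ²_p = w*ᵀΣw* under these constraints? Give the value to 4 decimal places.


g=Σ⁻¹μ = [3.0017  2.0783  3.9230  0.2859]
h=Σ⁻¹𝟙 = [17.7400  11.9059  24.7782  7.0818]
a=μᵀg=1.483659  b=𝟙ᵀg=9.288891  c=𝟙ᵀh=61.505859  D=ac−b²=4.970226
λ₁=(c·0.176−b)/D = (61.505859·0.176−9.288891)/4.970226 = 0.309068
λ₂=(a−b·0.176)/D = (1.483659−9.288891·0.176)/4.970226 = -0.030418
w* = 0.309068·g + -0.030418·h:
  w_0 = 0.309068·3.0017 + -0.030418·17.7400 = 0.3881  (GE)
  w_1 = 0.309068·2.0783 + -0.030418·11.9059 = 0.2802  (Intel)
  w_2 = 0.309068·3.9230 + -0.030418·24.7782 = 0.4588  (Exxon)
  w_3 = 0.309068·0.2859 + -0.030418·7.0818 = -0.1271  (Pfizer)
Σw_i=1.0000  μᵀw=0.1760
σ²=wᵀΣw=λ₁·μ_p+λ₂ = 0.309068·0.176 + -0.030418 = 0.023978 ≈ 0.0240

0.0240


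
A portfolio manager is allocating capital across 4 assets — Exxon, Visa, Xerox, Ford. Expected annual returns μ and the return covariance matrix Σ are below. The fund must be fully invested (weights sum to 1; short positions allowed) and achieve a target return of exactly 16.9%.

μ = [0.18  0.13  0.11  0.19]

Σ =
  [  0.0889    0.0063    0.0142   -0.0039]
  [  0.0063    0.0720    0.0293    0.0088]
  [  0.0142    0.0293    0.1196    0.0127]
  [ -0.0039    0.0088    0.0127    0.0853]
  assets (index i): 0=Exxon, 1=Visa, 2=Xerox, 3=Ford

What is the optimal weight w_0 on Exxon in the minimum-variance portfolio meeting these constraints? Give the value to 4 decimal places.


g=Σ⁻¹μ = [2.0059  1.3125  0.1302  2.1644]
h=Σ⁻¹𝟙 = [10.4315  10.2612  3.4808  10.6234]
a=μᵀg=0.957236  b=𝟙ᵀg=5.612963  c=𝟙ᵀh=34.796915  D=ac−b²=1.803525
λ₁=(c·0.169−b)/D = (34.796915·0.169−5.612963)/1.803525 = 0.148440
λ₂=(a−b·0.169)/D = (0.957236−5.612963·0.169)/1.803525 = 0.004794
w* = 0.148440·g + 0.004794·h:
  w_0 = 0.148440·2.0059 + 0.004794·10.4315 = 0.3478  (Exxon)
  w_1 = 0.148440·1.3125 + 0.004794·10.2612 = 0.2440  (Visa)
  w_2 = 0.148440·0.1302 + 0.004794·3.4808 = 0.0360  (Xerox)
  w_3 = 0.148440·2.1644 + 0.004794·10.6234 = 0.3722  (Ford)
Σw_i=1.0000  μᵀw=0.1690
σ²=wᵀΣw=λ₁·μ_p+λ₂ = 0.148440·0.169 + 0.004794 = 0.029880 ≈ 0.0299

0.3478


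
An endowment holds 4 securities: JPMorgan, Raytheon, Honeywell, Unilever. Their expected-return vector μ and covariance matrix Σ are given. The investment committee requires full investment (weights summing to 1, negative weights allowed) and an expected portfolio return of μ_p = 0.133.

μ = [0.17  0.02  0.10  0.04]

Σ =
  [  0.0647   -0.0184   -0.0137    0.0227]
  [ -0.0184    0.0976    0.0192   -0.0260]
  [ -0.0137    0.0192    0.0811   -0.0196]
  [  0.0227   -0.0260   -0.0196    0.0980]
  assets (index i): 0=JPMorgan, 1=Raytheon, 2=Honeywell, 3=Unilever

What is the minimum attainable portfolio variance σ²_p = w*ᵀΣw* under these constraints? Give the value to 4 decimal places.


x=Σ⁻¹μ = [3.0655  0.4976  1.6729  0.1647]
y=Σ⁻¹𝟙 = [18.1960  14.0947  15.1509  12.7589]
a=μᵀx=0.704959  b=𝟙ᵀx=5.400669  c=𝟙ᵀy=60.200530  D=ac−b²=13.271659
λ₁=(c·0.133−b)/D = (60.200530·0.133−5.400669)/13.271659 = 0.196358
λ₂=(a−b·0.133)/D = (0.704959−5.400669·0.133)/13.271659 = -0.001004
w* = 0.196358·x + -0.001004·y:
  w_0 = 0.196358·3.0655 + -0.001004·18.1960 = 0.5837  (JPMorgan)
  w_1 = 0.196358·0.4976 + -0.001004·14.0947 = 0.0836  (Raytheon)
  w_2 = 0.196358·1.6729 + -0.001004·15.1509 = 0.3133  (Honeywell)
  w_3 = 0.196358·0.1647 + -0.001004·12.7589 = 0.0195  (Unilever)
Σw_i=1.0000  μᵀw=0.1330
σ²=wᵀΣw=λ₁·μ_p+λ₂ = 0.196358·0.133 + -0.001004 = 0.025111 ≈ 0.0251

0.0251


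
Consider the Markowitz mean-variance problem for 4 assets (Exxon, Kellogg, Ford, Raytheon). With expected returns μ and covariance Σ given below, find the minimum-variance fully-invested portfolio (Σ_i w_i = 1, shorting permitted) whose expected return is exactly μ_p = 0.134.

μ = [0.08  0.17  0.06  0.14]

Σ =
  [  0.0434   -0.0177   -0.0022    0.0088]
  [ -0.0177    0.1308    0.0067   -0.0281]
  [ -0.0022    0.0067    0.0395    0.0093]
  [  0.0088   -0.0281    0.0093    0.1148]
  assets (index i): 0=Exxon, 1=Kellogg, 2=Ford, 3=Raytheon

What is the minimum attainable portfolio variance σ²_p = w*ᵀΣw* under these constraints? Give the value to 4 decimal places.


g=Σ⁻¹μ = [2.3711  1.8734  1.0001  1.4153]
h=Σ⁻¹𝟙 = [27.4843  11.8234  23.0450  7.6312]
a=μᵀg=0.766304  b=𝟙ᵀg=6.659797  c=𝟙ᵀh=69.983967  D=ac−b²=9.276081
λ₁=(c·0.134−b)/D = (69.983967·0.134−6.659797)/9.276081 = 0.293018
λ₂=(a−b·0.134)/D = (0.766304−6.659797·0.134)/9.276081 = -0.013595
w* = 0.293018·g + -0.013595·h:
  w_0 = 0.293018·2.3711 + -0.013595·27.4843 = 0.3211  (Exxon)
  w_1 = 0.293018·1.8734 + -0.013595·11.8234 = 0.3882  (Kellogg)
  w_2 = 0.293018·1.0001 + -0.013595·23.0450 = -0.0203  (Ford)
  w_3 = 0.293018·1.4153 + -0.013595·7.6312 = 0.3110  (Raytheon)
Σw_i=1.0000  μᵀw=0.1340
σ²=wᵀΣw=λ₁·μ_p+λ₂ = 0.293018·0.134 + -0.013595 = 0.025669 ≈ 0.0257

0.0257


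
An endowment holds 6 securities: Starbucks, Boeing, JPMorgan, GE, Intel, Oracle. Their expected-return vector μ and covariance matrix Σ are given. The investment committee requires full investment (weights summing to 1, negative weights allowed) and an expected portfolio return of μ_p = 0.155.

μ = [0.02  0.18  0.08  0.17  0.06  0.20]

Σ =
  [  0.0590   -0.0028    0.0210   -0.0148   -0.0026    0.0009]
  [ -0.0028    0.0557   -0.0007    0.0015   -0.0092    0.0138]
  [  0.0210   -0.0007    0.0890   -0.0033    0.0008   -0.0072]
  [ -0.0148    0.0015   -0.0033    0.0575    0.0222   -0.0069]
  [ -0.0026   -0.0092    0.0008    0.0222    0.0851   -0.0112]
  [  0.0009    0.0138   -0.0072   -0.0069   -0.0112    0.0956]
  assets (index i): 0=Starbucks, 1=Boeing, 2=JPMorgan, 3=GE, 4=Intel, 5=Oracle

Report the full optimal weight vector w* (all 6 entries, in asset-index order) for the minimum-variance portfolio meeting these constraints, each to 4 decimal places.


0.0758  0.2717  0.0946  0.3198  0.0356  0.2026

g=Σ⁻¹μ = [0.9243  2.7697  0.9846  3.2526  0.4440  2.0445]
h=Σ⁻¹𝟙 = [20.1586  17.5313  8.1513  19.8776  10.4493  11.0126]
a=μᵀg=1.584264  b=𝟙ᵀg=10.419578  c=𝟙ᵀh=87.180687  D=ac−b²=29.549623
λ₁=(c·0.155−b)/D = (87.180687·0.155−10.419578)/29.549623 = 0.104686
λ₂=(a−b·0.155)/D = (1.584264−10.419578·0.155)/29.549623 = -0.001041
w* = 0.104686·g + -0.001041·h:
  w_0 = 0.104686·0.9243 + -0.001041·20.1586 = 0.0758  (Starbucks)
  w_1 = 0.104686·2.7697 + -0.001041·17.5313 = 0.2717  (Boeing)
  w_2 = 0.104686·0.9846 + -0.001041·8.1513 = 0.0946  (JPMorgan)
  w_3 = 0.104686·3.2526 + -0.001041·19.8776 = 0.3198  (GE)
  w_4 = 0.104686·0.4440 + -0.001041·10.4493 = 0.0356  (Intel)
  w_5 = 0.104686·2.0445 + -0.001041·11.0126 = 0.2026  (Oracle)
Σw_i=1.0000  μᵀw=0.1550
σ²=wᵀΣw=λ₁·μ_p+λ₂ = 0.104686·0.155 + -0.001041 = 0.015185 ≈ 0.0152


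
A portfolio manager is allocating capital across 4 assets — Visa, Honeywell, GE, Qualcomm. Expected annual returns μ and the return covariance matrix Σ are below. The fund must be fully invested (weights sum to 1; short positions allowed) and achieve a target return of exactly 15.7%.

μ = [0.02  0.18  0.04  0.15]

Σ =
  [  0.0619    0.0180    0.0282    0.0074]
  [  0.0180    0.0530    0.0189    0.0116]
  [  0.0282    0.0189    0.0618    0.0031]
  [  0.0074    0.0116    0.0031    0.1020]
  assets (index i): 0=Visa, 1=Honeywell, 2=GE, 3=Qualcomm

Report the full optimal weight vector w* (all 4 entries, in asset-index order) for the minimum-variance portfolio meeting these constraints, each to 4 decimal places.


u=Σ⁻¹μ = [-0.7625  3.4477  -0.1163  1.1373]
v=Σ⁻¹𝟙 = [7.9750  11.3880  8.6748  7.6666]
a=μᵀu=0.771290  b=𝟙ᵀu=3.706319  c=𝟙ᵀv=35.704424  D=ac−b²=13.801649
λ₁=(c·0.157−b)/D = (35.704424·0.157−3.706319)/13.801649 = 0.137612
λ₂=(a−b·0.157)/D = (0.771290−3.706319·0.157)/13.801649 = 0.013723
w* = 0.137612·u + 0.013723·v:
  w_0 = 0.137612·-0.7625 + 0.013723·7.9750 = 0.0045  (Visa)
  w_1 = 0.137612·3.4477 + 0.013723·11.3880 = 0.6307  (Honeywell)
  w_2 = 0.137612·-0.1163 + 0.013723·8.6748 = 0.1030  (GE)
  w_3 = 0.137612·1.1373 + 0.013723·7.6666 = 0.2617  (Qualcomm)
Σw_i=1.0000  μᵀw=0.1570
σ²=wᵀΣw=λ₁·μ_p+λ₂ = 0.137612·0.157 + 0.013723 = 0.035328 ≈ 0.0353

0.0045  0.6307  0.1030  0.2617


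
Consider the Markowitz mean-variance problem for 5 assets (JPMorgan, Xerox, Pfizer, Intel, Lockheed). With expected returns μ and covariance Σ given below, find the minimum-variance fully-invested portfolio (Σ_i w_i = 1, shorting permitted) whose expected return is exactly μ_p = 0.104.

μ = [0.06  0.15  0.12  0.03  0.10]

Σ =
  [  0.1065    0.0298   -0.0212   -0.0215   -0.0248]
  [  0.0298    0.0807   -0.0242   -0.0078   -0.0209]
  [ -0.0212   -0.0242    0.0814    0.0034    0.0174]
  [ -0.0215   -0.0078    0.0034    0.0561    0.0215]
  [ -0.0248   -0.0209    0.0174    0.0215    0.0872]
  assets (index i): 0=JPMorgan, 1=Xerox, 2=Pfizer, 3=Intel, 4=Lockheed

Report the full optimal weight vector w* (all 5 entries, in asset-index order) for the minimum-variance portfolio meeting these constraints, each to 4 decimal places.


0.1324  0.2928  0.2568  0.1497  0.1683

x=Σ⁻¹μ = [0.6708  2.6633  2.1138  0.4842  1.4347]
y=Σ⁻¹𝟙 = [14.9258  17.1645  18.0311  20.5626  11.1589]
a=μᵀx=0.851389  b=𝟙ᵀx=7.366721  c=𝟙ᵀy=81.842914  D=ac−b²=15.411601
λ₁=(c·0.104−b)/D = (81.842914·0.104−7.366721)/15.411601 = 0.074291
λ₂=(a−b·0.104)/D = (0.851389−7.366721·0.104)/15.411601 = 0.005532
w* = 0.074291·x + 0.005532·y:
  w_0 = 0.074291·0.6708 + 0.005532·14.9258 = 0.1324  (JPMorgan)
  w_1 = 0.074291·2.6633 + 0.005532·17.1645 = 0.2928  (Xerox)
  w_2 = 0.074291·2.1138 + 0.005532·18.0311 = 0.2568  (Pfizer)
  w_3 = 0.074291·0.4842 + 0.005532·20.5626 = 0.1497  (Intel)
  w_4 = 0.074291·1.4347 + 0.005532·11.1589 = 0.1683  (Lockheed)
Σw_i=1.0000  μᵀw=0.1040
σ²=wᵀΣw=λ₁·μ_p+λ₂ = 0.074291·0.104 + 0.005532 = 0.013258 ≈ 0.0133


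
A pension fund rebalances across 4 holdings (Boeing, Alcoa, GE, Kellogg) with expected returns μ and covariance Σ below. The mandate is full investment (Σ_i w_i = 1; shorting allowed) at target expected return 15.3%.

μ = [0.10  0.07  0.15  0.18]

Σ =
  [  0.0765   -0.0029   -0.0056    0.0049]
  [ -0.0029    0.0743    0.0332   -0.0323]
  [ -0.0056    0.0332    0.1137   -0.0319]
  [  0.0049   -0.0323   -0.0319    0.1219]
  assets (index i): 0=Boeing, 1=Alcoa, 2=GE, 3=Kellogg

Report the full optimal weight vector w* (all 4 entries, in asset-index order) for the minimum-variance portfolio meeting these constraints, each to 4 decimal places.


0.1510  0.0315  0.3818  0.4357

u=Σ⁻¹μ = [1.3340  1.2044  1.6427  2.1720]
v=Σ⁻¹𝟙 = [13.4131  16.2941  8.6981  14.2580]
a=μᵀu=0.855065  b=𝟙ᵀu=6.353047  c=𝟙ᵀv=52.663259  D=ac−b²=4.669332
λ₁=(c·0.153−b)/D = (52.663259·0.153−6.353047)/4.669332 = 0.365027
λ₂=(a−b·0.153)/D = (0.855065−6.353047·0.153)/4.669332 = -0.025047
w* = 0.365027·u + -0.025047·v:
  w_0 = 0.365027·1.3340 + -0.025047·13.4131 = 0.1510  (Boeing)
  w_1 = 0.365027·1.2044 + -0.025047·16.2941 = 0.0315  (Alcoa)
  w_2 = 0.365027·1.6427 + -0.025047·8.6981 = 0.3818  (GE)
  w_3 = 0.365027·2.1720 + -0.025047·14.2580 = 0.4357  (Kellogg)
Σw_i=1.0000  μᵀw=0.1530
σ²=wᵀΣw=λ₁·μ_p+λ₂ = 0.365027·0.153 + -0.025047 = 0.030803 ≈ 0.0308


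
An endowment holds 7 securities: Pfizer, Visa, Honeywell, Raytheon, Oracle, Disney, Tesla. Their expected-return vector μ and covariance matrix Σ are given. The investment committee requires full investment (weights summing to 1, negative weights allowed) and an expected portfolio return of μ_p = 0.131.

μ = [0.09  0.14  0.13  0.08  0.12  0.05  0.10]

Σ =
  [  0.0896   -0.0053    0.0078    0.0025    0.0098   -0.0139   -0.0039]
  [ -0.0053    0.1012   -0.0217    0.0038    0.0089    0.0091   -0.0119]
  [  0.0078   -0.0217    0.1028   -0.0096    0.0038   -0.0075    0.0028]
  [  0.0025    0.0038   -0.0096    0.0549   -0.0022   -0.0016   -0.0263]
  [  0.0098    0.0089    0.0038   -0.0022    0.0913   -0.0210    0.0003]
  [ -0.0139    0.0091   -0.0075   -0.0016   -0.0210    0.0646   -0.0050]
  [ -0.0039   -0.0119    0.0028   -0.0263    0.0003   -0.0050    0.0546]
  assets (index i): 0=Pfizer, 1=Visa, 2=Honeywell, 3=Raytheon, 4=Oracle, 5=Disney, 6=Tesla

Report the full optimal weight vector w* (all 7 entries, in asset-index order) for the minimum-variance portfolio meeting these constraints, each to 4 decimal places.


0.0098  0.3607  0.2818  0.1436  0.1082  -0.1785  0.2744

p=Σ⁻¹μ = [1.1627  1.9113  1.8959  3.7212  1.4270  1.8553  4.1884]
q=Σ⁻¹𝟙 = [14.0389  13.8469  15.7696  41.9257  14.6536  27.6015  44.1691]
a=μᵀp=1.599212  b=𝟙ᵀp=16.161596  c=𝟙ᵀq=172.005367  D=ac−b²=13.875804
λ₁=(c·0.131−b)/D = (172.005367·0.131−16.161596)/13.875804 = 0.459152
λ₂=(a−b·0.131)/D = (1.599212−16.161596·0.131)/13.875804 = -0.037328
w* = 0.459152·p + -0.037328·q:
  w_0 = 0.459152·1.1627 + -0.037328·14.0389 = 0.0098  (Pfizer)
  w_1 = 0.459152·1.9113 + -0.037328·13.8469 = 0.3607  (Visa)
  w_2 = 0.459152·1.8959 + -0.037328·15.7696 = 0.2818  (Honeywell)
  w_3 = 0.459152·3.7212 + -0.037328·41.9257 = 0.1436  (Raytheon)
  w_4 = 0.459152·1.4270 + -0.037328·14.6536 = 0.1082  (Oracle)
  w_5 = 0.459152·1.8553 + -0.037328·27.6015 = -0.1785  (Disney)
  w_6 = 0.459152·4.1884 + -0.037328·44.1691 = 0.2744  (Tesla)
Σw_i=1.0000  μᵀw=0.1310
σ²=wᵀΣw=λ₁·μ_p+λ₂ = 0.459152·0.131 + -0.037328 = 0.022821 ≈ 0.0228
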